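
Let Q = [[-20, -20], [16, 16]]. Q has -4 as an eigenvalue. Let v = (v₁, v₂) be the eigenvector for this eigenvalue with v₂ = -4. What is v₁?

Q + 4I = [[-16, -20], [16, 20]].
Solving (Q + 4I)v = 0 gives the eigenspace spanned by (5, -4).
With v₂ = -4, v = (5, -4), so v₁ = 5.

5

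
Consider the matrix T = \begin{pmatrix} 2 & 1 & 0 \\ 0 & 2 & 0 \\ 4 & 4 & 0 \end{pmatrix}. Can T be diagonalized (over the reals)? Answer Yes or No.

No

Characteristic polynomial: p(r) = r^3 - 4r^2 + 4r = r(r - 2)^2.
r = 2 has algebraic multiplicity 2; rank(T − 2I) = 2, so geometric multiplicity = 1.
Geometric multiplicity < algebraic multiplicity, so T is not diagonalizable.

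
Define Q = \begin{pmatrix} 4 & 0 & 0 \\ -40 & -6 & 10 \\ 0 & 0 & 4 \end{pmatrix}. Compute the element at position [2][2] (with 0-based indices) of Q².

16

Characteristic polynomial: μ^3 - 2μ^2 - 32μ + 96 = (μ - 4)^2(μ + 6), so the eigenvalues are -6, 4, 4.
μ=4: eigenvector (1, -2, 2).
μ=-6: eigenvector (0, 1, 0).
μ=4: eigenvector (0, 1, 1).
P = [[1, 0, 0], [-2, 1, 1], [2, 0, 1]], D = diag(4, -6, 4), P⁻¹ = [[1, 0, 0], [4, 1, -1], [-2, 0, 1]].
Q² = P·diag(16, 36, 16)·P⁻¹ = [[16, 0, 0], [80, 36, -20], [0, 0, 16]].
The requested entry is 16.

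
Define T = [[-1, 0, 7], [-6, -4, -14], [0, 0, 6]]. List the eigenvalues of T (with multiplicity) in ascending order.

-4, -1, 6

Characteristic polynomial: p(μ) = μ^3 - μ^2 - 26μ - 24 = (μ - 6)(μ + 1)(μ + 4).
Roots (with multiplicity): -4, -1, 6.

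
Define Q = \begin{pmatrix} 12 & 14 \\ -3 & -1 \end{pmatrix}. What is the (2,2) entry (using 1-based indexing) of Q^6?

Characteristic polynomial: t^2 - 11t + 30 = (t - 6)(t - 5), so the eigenvalues are 5, 6.
t=6: eigenvector (7, -3).
t=5: eigenvector (-2, 1).
P = [[7, -2], [-3, 1]], D = diag(6, 5), P⁻¹ = [[1, 2], [3, 7]].
Q⁶ = P·diag(46656, 15625)·P⁻¹ = [[232842, 434434], [-93093, -170561]].
The requested entry is -170561.

-170561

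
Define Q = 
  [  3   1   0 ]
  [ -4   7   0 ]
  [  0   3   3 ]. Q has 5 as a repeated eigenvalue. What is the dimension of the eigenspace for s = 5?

1

Q − 5I = [[-2, 1, 0], [-4, 2, 0], [0, 3, -2]].
This matrix has rank 2, so its null space has dimension 3 − 2 = 1.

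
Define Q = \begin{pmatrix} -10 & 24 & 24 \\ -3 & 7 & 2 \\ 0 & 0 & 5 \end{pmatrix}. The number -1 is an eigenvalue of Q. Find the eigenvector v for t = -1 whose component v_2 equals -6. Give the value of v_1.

-16

Q + 1I = [[-9, 24, 24], [-3, 8, 2], [0, 0, 6]].
Solving (Q + 1I)v = 0 gives the eigenspace spanned by (-16, -6, 0).
With v_2 = -6, v = (-16, -6, 0), so v_1 = -16.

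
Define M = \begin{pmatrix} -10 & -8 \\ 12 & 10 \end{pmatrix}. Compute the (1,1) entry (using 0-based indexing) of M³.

40

Characteristic polynomial: r^2 - 4 = (r - 2)(r + 2), so the eigenvalues are -2, 2.
r=-2: eigenvector (1, -1).
r=2: eigenvector (-2, 3).
P = [[1, -2], [-1, 3]], D = diag(-2, 2), P⁻¹ = [[3, 2], [1, 1]].
M³ = P·diag(-8, 8)·P⁻¹ = [[-40, -32], [48, 40]].
The requested entry is 40.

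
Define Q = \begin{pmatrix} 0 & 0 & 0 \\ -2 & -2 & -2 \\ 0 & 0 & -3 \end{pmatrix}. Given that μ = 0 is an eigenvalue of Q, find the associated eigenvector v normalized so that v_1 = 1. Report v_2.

-1

Q = [[0, 0, 0], [-2, -2, -2], [0, 0, -3]].
Solving (Q)v = 0 gives the eigenspace spanned by (1, -1, 0).
With v_1 = 1, v = (1, -1, 0), so v_2 = -1.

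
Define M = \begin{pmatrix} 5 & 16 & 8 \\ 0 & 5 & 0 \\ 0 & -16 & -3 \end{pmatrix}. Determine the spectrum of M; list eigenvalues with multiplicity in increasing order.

-3, 5, 5

Characteristic polynomial: p(λ) = λ^3 - 7λ^2 - 5λ + 75 = (λ - 5)^2(λ + 3).
Roots (with multiplicity): -3, 5, 5.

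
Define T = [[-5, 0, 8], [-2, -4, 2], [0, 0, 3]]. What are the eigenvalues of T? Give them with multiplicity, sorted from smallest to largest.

-5, -4, 3

Characteristic polynomial: p(r) = r^3 + 6r^2 - 7r - 60 = (r - 3)(r + 4)(r + 5).
Roots (with multiplicity): -5, -4, 3.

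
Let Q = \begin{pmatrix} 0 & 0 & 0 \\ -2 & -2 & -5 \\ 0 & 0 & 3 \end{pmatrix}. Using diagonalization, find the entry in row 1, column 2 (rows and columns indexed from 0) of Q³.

Characteristic polynomial: s^3 - s^2 - 6s = s(s - 3)(s + 2), so the eigenvalues are -2, 0, 3.
s=0: eigenvector (1, -1, 0).
s=-2: eigenvector (0, 1, 0).
s=3: eigenvector (0, -1, 1).
P = [[1, 0, 0], [-1, 1, -1], [0, 0, 1]], D = diag(0, -2, 3), P⁻¹ = [[1, 0, 0], [1, 1, 1], [0, 0, 1]].
Q³ = P·diag(0, -8, 27)·P⁻¹ = [[0, 0, 0], [-8, -8, -35], [0, 0, 27]].
The requested entry is -35.

-35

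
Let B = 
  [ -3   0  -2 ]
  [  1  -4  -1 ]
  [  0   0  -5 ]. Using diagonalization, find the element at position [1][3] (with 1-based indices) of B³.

-98

Characteristic polynomial: μ^3 + 12μ^2 + 47μ + 60 = (μ + 3)(μ + 4)(μ + 5), so the eigenvalues are -5, -4, -3.
μ=-3: eigenvector (1, 1, 0).
μ=-4: eigenvector (0, 1, 0).
μ=-5: eigenvector (1, 0, 1).
P = [[1, 0, 1], [1, 1, 0], [0, 0, 1]], D = diag(-3, -4, -5), P⁻¹ = [[1, 0, -1], [-1, 1, 1], [0, 0, 1]].
B³ = P·diag(-27, -64, -125)·P⁻¹ = [[-27, 0, -98], [37, -64, -37], [0, 0, -125]].
The requested entry is -98.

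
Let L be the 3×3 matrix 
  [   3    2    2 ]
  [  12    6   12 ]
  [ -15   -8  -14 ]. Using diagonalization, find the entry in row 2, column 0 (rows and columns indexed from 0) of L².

Characteristic polynomial: μ^3 + 5μ^2 - 6μ = μ(μ - 1)(μ + 6), so the eigenvalues are -6, 0, 1.
μ=1: eigenvector (1, 0, -1).
μ=-6: eigenvector (0, 1, -1).
μ=0: eigenvector (-2, 2, 1).
P = [[1, 0, -2], [0, 1, 2], [-1, -1, 1]], D = diag(1, -6, 0), P⁻¹ = [[3, 2, 2], [-2, -1, -2], [1, 1, 1]].
L² = P·diag(1, 36, 0)·P⁻¹ = [[3, 2, 2], [-72, -36, -72], [69, 34, 70]].
The requested entry is 69.

69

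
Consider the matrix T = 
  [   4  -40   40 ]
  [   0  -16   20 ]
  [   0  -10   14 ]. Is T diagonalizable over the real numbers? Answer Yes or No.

Characteristic polynomial: p(s) = s^3 - 2s^2 - 32s + 96 = (s - 4)^2(s + 6).
s = 4 has algebraic multiplicity 2; rank(T − 4I) = 1, so geometric multiplicity = 2.
Every eigenvalue has geometric = algebraic multiplicity, so T is diagonalizable.

Yes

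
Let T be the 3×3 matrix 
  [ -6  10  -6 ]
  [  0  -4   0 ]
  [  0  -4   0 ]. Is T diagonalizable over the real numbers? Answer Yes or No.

Characteristic polynomial: p(λ) = λ^3 + 10λ^2 + 24λ = λ(λ + 4)(λ + 6).
All 3 eigenvalues are distinct, so T is diagonalizable.

Yes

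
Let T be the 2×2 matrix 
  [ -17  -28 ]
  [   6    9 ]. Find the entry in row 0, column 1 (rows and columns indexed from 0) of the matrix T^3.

Characteristic polynomial: r^2 + 8r + 15 = (r + 3)(r + 5), so the eigenvalues are -5, -3.
r=-5: eigenvector (7, -3).
r=-3: eigenvector (-2, 1).
P = [[7, -2], [-3, 1]], D = diag(-5, -3), P⁻¹ = [[1, 2], [3, 7]].
T³ = P·diag(-125, -27)·P⁻¹ = [[-713, -1372], [294, 561]].
The requested entry is -1372.

-1372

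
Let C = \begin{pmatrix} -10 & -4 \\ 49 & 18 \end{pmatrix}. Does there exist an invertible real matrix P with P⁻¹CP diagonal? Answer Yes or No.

No

Characteristic polynomial: p(μ) = μ^2 - 8μ + 16 = (μ - 4)^2.
μ = 4 has algebraic multiplicity 2; rank(C − 4I) = 1, so geometric multiplicity = 1.
Geometric multiplicity < algebraic multiplicity, so C is not diagonalizable.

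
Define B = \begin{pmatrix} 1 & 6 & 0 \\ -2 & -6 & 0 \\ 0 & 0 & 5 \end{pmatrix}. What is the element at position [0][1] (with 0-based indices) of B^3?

Characteristic polynomial: t^3 - 19t - 30 = (t - 5)(t + 2)(t + 3), so the eigenvalues are -3, -2, 5.
t=-3: eigenvector (-3, 2, 0).
t=-2: eigenvector (-2, 1, 0).
t=5: eigenvector (0, 0, 1).
P = [[-3, -2, 0], [2, 1, 0], [0, 0, 1]], D = diag(-3, -2, 5), P⁻¹ = [[1, 2, 0], [-2, -3, 0], [0, 0, 1]].
B³ = P·diag(-27, -8, 125)·P⁻¹ = [[49, 114, 0], [-38, -84, 0], [0, 0, 125]].
The requested entry is 114.

114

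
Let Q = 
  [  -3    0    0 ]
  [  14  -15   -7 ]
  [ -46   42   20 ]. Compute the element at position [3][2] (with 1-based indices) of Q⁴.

7770

Characteristic polynomial: t^3 - 2t^2 - 21t - 18 = (t - 6)(t + 1)(t + 3), so the eigenvalues are -3, -1, 6.
t=-1: eigenvector (0, 1, -2).
t=-3: eigenvector (1, 0, 2).
t=6: eigenvector (0, -1, 3).
P = [[0, 1, 0], [1, 0, -1], [-2, 2, 3]], D = diag(-1, -3, 6), P⁻¹ = [[-2, 3, 1], [1, 0, 0], [-2, 2, 1]].
Q⁴ = P·diag(1, 81, 1296)·P⁻¹ = [[81, 0, 0], [2590, -2589, -1295], [-7610, 7770, 3886]].
The requested entry is 7770.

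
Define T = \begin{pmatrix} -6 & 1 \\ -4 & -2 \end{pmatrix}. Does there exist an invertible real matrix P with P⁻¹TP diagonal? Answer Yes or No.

Characteristic polynomial: p(μ) = μ^2 + 8μ + 16 = (μ + 4)^2.
μ = -4 has algebraic multiplicity 2; rank(T + 4I) = 1, so geometric multiplicity = 1.
Geometric multiplicity < algebraic multiplicity, so T is not diagonalizable.

No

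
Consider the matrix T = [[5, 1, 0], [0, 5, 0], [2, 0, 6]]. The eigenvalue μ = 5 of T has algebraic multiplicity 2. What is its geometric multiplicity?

1

T − 5I = [[0, 1, 0], [0, 0, 0], [2, 0, 1]].
This matrix has rank 2, so its null space has dimension 3 − 2 = 1.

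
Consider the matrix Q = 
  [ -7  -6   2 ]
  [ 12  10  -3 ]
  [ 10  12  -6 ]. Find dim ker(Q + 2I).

1

Q + 2I = [[-5, -6, 2], [12, 12, -3], [10, 12, -4]].
This matrix has rank 2, so its null space has dimension 3 − 2 = 1.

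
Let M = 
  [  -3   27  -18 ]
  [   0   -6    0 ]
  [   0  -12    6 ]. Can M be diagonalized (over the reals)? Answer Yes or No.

Characteristic polynomial: p(r) = r^3 + 3r^2 - 36r - 108 = (r - 6)(r + 3)(r + 6).
All 3 eigenvalues are distinct, so M is diagonalizable.

Yes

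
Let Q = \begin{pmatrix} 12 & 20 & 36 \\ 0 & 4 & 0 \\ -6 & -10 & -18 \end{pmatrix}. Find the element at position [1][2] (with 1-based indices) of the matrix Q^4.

-2080

Characteristic polynomial: λ^3 + 2λ^2 - 24λ = λ(λ - 4)(λ + 6), so the eigenvalues are -6, 0, 4.
λ=0: eigenvector (3, 0, -1).
λ=4: eigenvector (2, 1, -1).
λ=-6: eigenvector (-2, 0, 1).
P = [[3, 2, -2], [0, 1, 0], [-1, -1, 1]], D = diag(0, 4, -6), P⁻¹ = [[1, 0, 2], [0, 1, 0], [1, 1, 3]].
Q⁴ = P·diag(0, 256, 1296)·P⁻¹ = [[-2592, -2080, -7776], [0, 256, 0], [1296, 1040, 3888]].
The requested entry is -2080.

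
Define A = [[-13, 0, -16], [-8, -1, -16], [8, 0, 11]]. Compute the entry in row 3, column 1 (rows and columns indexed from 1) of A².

Characteristic polynomial: t^3 + 3t^2 - 13t - 15 = (t - 3)(t + 1)(t + 5), so the eigenvalues are -5, -1, 3.
t=-5: eigenvector (2, 0, -1).
t=-1: eigenvector (0, 1, 0).
t=3: eigenvector (-1, -2, 1).
P = [[2, 0, -1], [0, 1, -2], [-1, 0, 1]], D = diag(-5, -1, 3), P⁻¹ = [[1, 0, 1], [2, 1, 4], [1, 0, 2]].
A² = P·diag(25, 1, 9)·P⁻¹ = [[41, 0, 32], [-16, 1, -32], [-16, 0, -7]].
The requested entry is -16.

-16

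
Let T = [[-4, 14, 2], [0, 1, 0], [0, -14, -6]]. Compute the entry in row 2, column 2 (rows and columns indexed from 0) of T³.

-216

Characteristic polynomial: λ^3 + 9λ^2 + 14λ - 24 = (λ - 1)(λ + 4)(λ + 6), so the eigenvalues are -6, -4, 1.
λ=1: eigenvector (2, 1, -2).
λ=-4: eigenvector (1, 0, 0).
λ=-6: eigenvector (-1, 0, 1).
P = [[2, 1, -1], [1, 0, 0], [-2, 0, 1]], D = diag(1, -4, -6), P⁻¹ = [[0, 1, 0], [1, 0, 1], [0, 2, 1]].
T³ = P·diag(1, -64, -216)·P⁻¹ = [[-64, 434, 152], [0, 1, 0], [0, -434, -216]].
The requested entry is -216.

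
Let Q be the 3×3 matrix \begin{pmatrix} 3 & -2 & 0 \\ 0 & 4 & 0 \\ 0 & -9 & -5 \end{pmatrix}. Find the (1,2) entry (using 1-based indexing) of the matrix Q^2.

-14

Characteristic polynomial: s^3 - 2s^2 - 23s + 60 = (s - 4)(s - 3)(s + 5), so the eigenvalues are -5, 3, 4.
s=3: eigenvector (1, 0, 0).
s=4: eigenvector (-2, 1, -1).
s=-5: eigenvector (0, 0, 1).
P = [[1, -2, 0], [0, 1, 0], [0, -1, 1]], D = diag(3, 4, -5), P⁻¹ = [[1, 2, 0], [0, 1, 0], [0, 1, 1]].
Q² = P·diag(9, 16, 25)·P⁻¹ = [[9, -14, 0], [0, 16, 0], [0, 9, 25]].
The requested entry is -14.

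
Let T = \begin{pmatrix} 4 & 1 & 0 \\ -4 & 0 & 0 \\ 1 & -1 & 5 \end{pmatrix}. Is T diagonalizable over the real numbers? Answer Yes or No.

No

Characteristic polynomial: p(μ) = μ^3 - 9μ^2 + 24μ - 20 = (μ - 5)(μ - 2)^2.
μ = 2 has algebraic multiplicity 2; rank(T − 2I) = 2, so geometric multiplicity = 1.
Geometric multiplicity < algebraic multiplicity, so T is not diagonalizable.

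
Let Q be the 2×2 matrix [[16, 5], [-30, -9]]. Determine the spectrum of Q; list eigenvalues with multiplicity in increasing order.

1, 6

Characteristic polynomial: p(μ) = μ^2 - 7μ + 6 = (μ - 6)(μ - 1).
Roots (with multiplicity): 1, 6.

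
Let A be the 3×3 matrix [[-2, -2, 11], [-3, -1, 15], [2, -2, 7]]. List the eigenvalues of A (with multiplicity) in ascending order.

Characteristic polynomial: p(s) = s^3 - 4s^2 - 17s + 60 = (s - 5)(s - 3)(s + 4).
Roots (with multiplicity): -4, 3, 5.

-4, 3, 5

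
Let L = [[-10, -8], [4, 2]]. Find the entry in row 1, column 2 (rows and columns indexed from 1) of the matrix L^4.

Characteristic polynomial: t^2 + 8t + 12 = (t + 2)(t + 6), so the eigenvalues are -6, -2.
t=-2: eigenvector (1, -1).
t=-6: eigenvector (2, -1).
P = [[1, 2], [-1, -1]], D = diag(-2, -6), P⁻¹ = [[-1, -2], [1, 1]].
L⁴ = P·diag(16, 1296)·P⁻¹ = [[2576, 2560], [-1280, -1264]].
The requested entry is 2560.

2560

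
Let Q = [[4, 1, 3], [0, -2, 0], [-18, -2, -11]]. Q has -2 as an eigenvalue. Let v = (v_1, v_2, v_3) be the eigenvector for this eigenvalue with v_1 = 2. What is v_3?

-4

Q + 2I = [[6, 1, 3], [0, 0, 0], [-18, -2, -9]].
Solving (Q + 2I)v = 0 gives the eigenspace spanned by (2, 0, -4).
With v_1 = 2, v = (2, 0, -4), so v_3 = -4.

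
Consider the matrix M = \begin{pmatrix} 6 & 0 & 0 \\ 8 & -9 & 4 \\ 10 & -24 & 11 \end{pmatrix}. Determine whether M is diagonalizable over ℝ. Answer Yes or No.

Characteristic polynomial: p(r) = r^3 - 8r^2 + 9r + 18 = (r - 6)(r - 3)(r + 1).
All 3 eigenvalues are distinct, so M is diagonalizable.

Yes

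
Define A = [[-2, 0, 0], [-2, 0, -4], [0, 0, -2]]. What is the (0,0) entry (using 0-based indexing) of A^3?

-8

Characteristic polynomial: r^3 + 4r^2 + 4r = r(r + 2)^2, so the eigenvalues are -2, -2, 0.
r=-2: eigenvector (1, -3, -2).
r=0: eigenvector (0, 1, 0).
r=-2: eigenvector (0, 2, 1).
P = [[1, 0, 0], [-3, 1, 2], [-2, 0, 1]], D = diag(-2, 0, -2), P⁻¹ = [[1, 0, 0], [-1, 1, -2], [2, 0, 1]].
A³ = P·diag(-8, 0, -8)·P⁻¹ = [[-8, 0, 0], [-8, 0, -16], [0, 0, -8]].
The requested entry is -8.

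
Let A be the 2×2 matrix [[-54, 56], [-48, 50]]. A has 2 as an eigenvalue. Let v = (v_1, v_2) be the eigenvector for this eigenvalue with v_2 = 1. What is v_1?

A − 2I = [[-56, 56], [-48, 48]].
Solving (A − 2I)v = 0 gives the eigenspace spanned by (1, 1).
With v_2 = 1, v = (1, 1), so v_1 = 1.

1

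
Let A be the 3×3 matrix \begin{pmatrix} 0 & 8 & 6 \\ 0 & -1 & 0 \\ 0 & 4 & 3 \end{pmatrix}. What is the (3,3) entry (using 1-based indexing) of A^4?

81

Characteristic polynomial: r^3 - 2r^2 - 3r = r(r - 3)(r + 1), so the eigenvalues are -1, 0, 3.
r=0: eigenvector (1, 0, 0).
r=3: eigenvector (2, 0, 1).
r=-1: eigenvector (-2, 1, -1).
P = [[1, 2, -2], [0, 0, 1], [0, 1, -1]], D = diag(0, 3, -1), P⁻¹ = [[1, 0, -2], [0, 1, 1], [0, 1, 0]].
A⁴ = P·diag(0, 81, 1)·P⁻¹ = [[0, 160, 162], [0, 1, 0], [0, 80, 81]].
The requested entry is 81.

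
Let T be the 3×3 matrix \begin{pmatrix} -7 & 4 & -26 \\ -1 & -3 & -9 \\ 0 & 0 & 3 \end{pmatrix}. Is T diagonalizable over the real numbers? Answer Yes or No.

Characteristic polynomial: p(μ) = μ^3 + 7μ^2 - 5μ - 75 = (μ - 3)(μ + 5)^2.
μ = -5 has algebraic multiplicity 2; rank(T + 5I) = 2, so geometric multiplicity = 1.
Geometric multiplicity < algebraic multiplicity, so T is not diagonalizable.

No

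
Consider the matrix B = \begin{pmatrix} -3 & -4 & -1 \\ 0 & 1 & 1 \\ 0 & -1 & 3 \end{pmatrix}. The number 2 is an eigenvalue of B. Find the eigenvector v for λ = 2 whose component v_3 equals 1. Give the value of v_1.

B − 2I = [[-5, -4, -1], [0, -1, 1], [0, -1, 1]].
Solving (B − 2I)v = 0 gives the eigenspace spanned by (-1, 1, 1).
With v_3 = 1, v = (-1, 1, 1), so v_1 = -1.

-1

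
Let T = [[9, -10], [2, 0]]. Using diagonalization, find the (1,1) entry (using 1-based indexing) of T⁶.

Characteristic polynomial: μ^2 - 9μ + 20 = (μ - 5)(μ - 4), so the eigenvalues are 4, 5.
μ=5: eigenvector (5, 2).
μ=4: eigenvector (2, 1).
P = [[5, 2], [2, 1]], D = diag(5, 4), P⁻¹ = [[1, -2], [-2, 5]].
T⁶ = P·diag(15625, 4096)·P⁻¹ = [[61741, -115290], [23058, -42020]].
The requested entry is 61741.

61741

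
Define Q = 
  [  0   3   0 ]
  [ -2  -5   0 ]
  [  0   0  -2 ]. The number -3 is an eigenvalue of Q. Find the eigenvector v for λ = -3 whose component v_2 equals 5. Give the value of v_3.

0

Q + 3I = [[3, 3, 0], [-2, -2, 0], [0, 0, 1]].
Solving (Q + 3I)v = 0 gives the eigenspace spanned by (-5, 5, 0).
With v_2 = 5, v = (-5, 5, 0), so v_3 = 0.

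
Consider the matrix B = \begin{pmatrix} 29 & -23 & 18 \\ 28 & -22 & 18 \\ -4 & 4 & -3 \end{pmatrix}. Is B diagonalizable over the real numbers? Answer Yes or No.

Yes

Characteristic polynomial: p(μ) = μ^3 - 4μ^2 - 15μ + 18 = (μ - 6)(μ - 1)(μ + 3).
All 3 eigenvalues are distinct, so B is diagonalizable.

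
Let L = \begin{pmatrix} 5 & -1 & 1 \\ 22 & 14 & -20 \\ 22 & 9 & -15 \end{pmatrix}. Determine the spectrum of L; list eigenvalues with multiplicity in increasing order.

Characteristic polynomial: p(μ) = μ^3 - 4μ^2 - 35μ + 150 = (μ - 5)^2(μ + 6).
Roots (with multiplicity): -6, 5, 5.

-6, 5, 5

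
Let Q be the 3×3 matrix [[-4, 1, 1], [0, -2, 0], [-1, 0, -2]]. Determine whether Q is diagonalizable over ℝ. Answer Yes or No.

Characteristic polynomial: p(μ) = μ^3 + 8μ^2 + 21μ + 18 = (μ + 2)(μ + 3)^2.
μ = -3 has algebraic multiplicity 2; rank(Q + 3I) = 2, so geometric multiplicity = 1.
Geometric multiplicity < algebraic multiplicity, so Q is not diagonalizable.

No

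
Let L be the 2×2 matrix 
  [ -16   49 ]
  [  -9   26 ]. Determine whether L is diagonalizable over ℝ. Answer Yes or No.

No

Characteristic polynomial: p(r) = r^2 - 10r + 25 = (r - 5)^2.
r = 5 has algebraic multiplicity 2; rank(L − 5I) = 1, so geometric multiplicity = 1.
Geometric multiplicity < algebraic multiplicity, so L is not diagonalizable.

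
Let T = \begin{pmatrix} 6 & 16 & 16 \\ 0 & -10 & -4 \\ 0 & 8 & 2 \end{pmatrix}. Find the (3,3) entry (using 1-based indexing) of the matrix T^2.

-28

Characteristic polynomial: λ^3 + 2λ^2 - 36λ - 72 = (λ - 6)(λ + 2)(λ + 6), so the eigenvalues are -6, -2, 6.
λ=-6: eigenvector (0, 1, -1).
λ=6: eigenvector (1, 0, 0).
λ=-2: eigenvector (-2, -1, 2).
P = [[0, 1, -2], [1, 0, -1], [-1, 0, 2]], D = diag(-6, 6, -2), P⁻¹ = [[0, 2, 1], [1, 2, 2], [0, 1, 1]].
T² = P·diag(36, 36, 4)·P⁻¹ = [[36, 64, 64], [0, 68, 32], [0, -64, -28]].
The requested entry is -28.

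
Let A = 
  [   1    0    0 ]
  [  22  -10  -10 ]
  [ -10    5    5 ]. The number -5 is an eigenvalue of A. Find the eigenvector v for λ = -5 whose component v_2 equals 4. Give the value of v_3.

A + 5I = [[6, 0, 0], [22, -5, -10], [-10, 5, 10]].
Solving (A + 5I)v = 0 gives the eigenspace spanned by (0, 4, -2).
With v_2 = 4, v = (0, 4, -2), so v_3 = -2.

-2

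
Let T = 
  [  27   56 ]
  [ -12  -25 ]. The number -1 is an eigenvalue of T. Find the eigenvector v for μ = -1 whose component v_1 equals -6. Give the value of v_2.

T + 1I = [[28, 56], [-12, -24]].
Solving (T + 1I)v = 0 gives the eigenspace spanned by (-6, 3).
With v_1 = -6, v = (-6, 3), so v_2 = 3.

3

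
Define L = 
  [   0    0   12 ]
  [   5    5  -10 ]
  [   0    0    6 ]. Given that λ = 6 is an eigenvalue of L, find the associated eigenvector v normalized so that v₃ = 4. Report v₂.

0

L − 6I = [[-6, 0, 12], [5, -1, -10], [0, 0, 0]].
Solving (L − 6I)v = 0 gives the eigenspace spanned by (8, 0, 4).
With v₃ = 4, v = (8, 0, 4), so v₂ = 0.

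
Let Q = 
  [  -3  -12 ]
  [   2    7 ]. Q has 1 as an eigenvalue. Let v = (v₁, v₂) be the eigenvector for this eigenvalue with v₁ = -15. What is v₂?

5

Q − 1I = [[-4, -12], [2, 6]].
Solving (Q − 1I)v = 0 gives the eigenspace spanned by (-15, 5).
With v₁ = -15, v = (-15, 5), so v₂ = 5.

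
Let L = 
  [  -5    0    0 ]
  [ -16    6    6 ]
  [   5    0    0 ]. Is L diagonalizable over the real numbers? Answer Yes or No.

Characteristic polynomial: p(λ) = λ^3 - λ^2 - 30λ = λ(λ - 6)(λ + 5).
All 3 eigenvalues are distinct, so L is diagonalizable.

Yes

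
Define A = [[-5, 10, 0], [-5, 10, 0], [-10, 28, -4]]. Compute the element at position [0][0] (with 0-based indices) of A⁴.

Characteristic polynomial: t^3 - t^2 - 20t = t(t - 5)(t + 4), so the eigenvalues are -4, 0, 5.
t=5: eigenvector (1, 1, 2).
t=-4: eigenvector (0, 0, 1).
t=0: eigenvector (-2, -1, -2).
P = [[1, 0, -2], [1, 0, -1], [2, 1, -2]], D = diag(5, -4, 0), P⁻¹ = [[-1, 2, 0], [0, -2, 1], [-1, 1, 0]].
A⁴ = P·diag(625, 256, 0)·P⁻¹ = [[-625, 1250, 0], [-625, 1250, 0], [-1250, 1988, 256]].
The requested entry is -625.

-625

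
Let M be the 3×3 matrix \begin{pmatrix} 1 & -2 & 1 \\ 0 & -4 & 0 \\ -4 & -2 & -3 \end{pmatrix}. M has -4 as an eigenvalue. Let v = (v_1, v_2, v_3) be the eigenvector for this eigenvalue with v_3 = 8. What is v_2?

4

M + 4I = [[5, -2, 1], [0, 0, 0], [-4, -2, 1]].
Solving (M + 4I)v = 0 gives the eigenspace spanned by (0, 4, 8).
With v_3 = 8, v = (0, 4, 8), so v_2 = 4.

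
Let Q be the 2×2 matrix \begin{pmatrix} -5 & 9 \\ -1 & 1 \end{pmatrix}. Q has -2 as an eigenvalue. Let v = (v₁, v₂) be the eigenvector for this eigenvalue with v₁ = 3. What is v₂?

1

Q + 2I = [[-3, 9], [-1, 3]].
Solving (Q + 2I)v = 0 gives the eigenspace spanned by (3, 1).
With v₁ = 3, v = (3, 1), so v₂ = 1.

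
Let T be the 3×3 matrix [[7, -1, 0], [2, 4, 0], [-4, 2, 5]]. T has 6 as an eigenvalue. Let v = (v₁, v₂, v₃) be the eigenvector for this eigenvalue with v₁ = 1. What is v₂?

T − 6I = [[1, -1, 0], [2, -2, 0], [-4, 2, -1]].
Solving (T − 6I)v = 0 gives the eigenspace spanned by (1, 1, -2).
With v₁ = 1, v = (1, 1, -2), so v₂ = 1.

1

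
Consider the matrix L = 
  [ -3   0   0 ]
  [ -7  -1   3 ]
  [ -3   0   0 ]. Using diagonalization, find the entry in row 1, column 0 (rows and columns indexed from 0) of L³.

Characteristic polynomial: s^3 + 4s^2 + 3s = s(s + 1)(s + 3), so the eigenvalues are -3, -1, 0.
s=-3: eigenvector (1, 2, 1).
s=-1: eigenvector (0, 1, 0).
s=0: eigenvector (0, 3, 1).
P = [[1, 0, 0], [2, 1, 3], [1, 0, 1]], D = diag(-3, -1, 0), P⁻¹ = [[1, 0, 0], [1, 1, -3], [-1, 0, 1]].
L³ = P·diag(-27, -1, 0)·P⁻¹ = [[-27, 0, 0], [-55, -1, 3], [-27, 0, 0]].
The requested entry is -55.

-55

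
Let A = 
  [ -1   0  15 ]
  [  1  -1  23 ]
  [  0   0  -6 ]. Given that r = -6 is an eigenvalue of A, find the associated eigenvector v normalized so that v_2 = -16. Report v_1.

-12

A + 6I = [[5, 0, 15], [1, 5, 23], [0, 0, 0]].
Solving (A + 6I)v = 0 gives the eigenspace spanned by (-12, -16, 4).
With v_2 = -16, v = (-12, -16, 4), so v_1 = -12.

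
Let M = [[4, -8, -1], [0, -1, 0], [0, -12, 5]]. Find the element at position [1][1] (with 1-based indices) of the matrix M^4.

Characteristic polynomial: λ^3 - 8λ^2 + 11λ + 20 = (λ - 5)(λ - 4)(λ + 1), so the eigenvalues are -1, 4, 5.
λ=4: eigenvector (1, 0, 0).
λ=-1: eigenvector (2, 1, 2).
λ=5: eigenvector (-1, 0, 1).
P = [[1, 2, -1], [0, 1, 0], [0, 2, 1]], D = diag(4, -1, 5), P⁻¹ = [[1, -4, 1], [0, 1, 0], [0, -2, 1]].
M⁴ = P·diag(256, 1, 625)·P⁻¹ = [[256, 228, -369], [0, 1, 0], [0, -1248, 625]].
The requested entry is 256.

256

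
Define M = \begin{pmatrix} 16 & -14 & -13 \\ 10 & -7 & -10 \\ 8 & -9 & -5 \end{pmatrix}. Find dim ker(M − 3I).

M − 3I = [[13, -14, -13], [10, -10, -10], [8, -9, -8]].
This matrix has rank 2, so its null space has dimension 3 − 2 = 1.

1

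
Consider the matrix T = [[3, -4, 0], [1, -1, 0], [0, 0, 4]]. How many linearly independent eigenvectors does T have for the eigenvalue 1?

1

T − 1I = [[2, -4, 0], [1, -2, 0], [0, 0, 3]].
This matrix has rank 2, so its null space has dimension 3 − 2 = 1.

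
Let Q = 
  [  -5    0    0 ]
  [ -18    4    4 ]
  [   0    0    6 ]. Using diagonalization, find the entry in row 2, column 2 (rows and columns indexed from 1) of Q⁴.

256

Characteristic polynomial: μ^3 - 5μ^2 - 26μ + 120 = (μ - 6)(μ - 4)(μ + 5), so the eigenvalues are -5, 4, 6.
μ=4: eigenvector (0, 1, 0).
μ=-5: eigenvector (1, 2, 0).
μ=6: eigenvector (0, 2, 1).
P = [[0, 1, 0], [1, 2, 2], [0, 0, 1]], D = diag(4, -5, 6), P⁻¹ = [[-2, 1, -2], [1, 0, 0], [0, 0, 1]].
Q⁴ = P·diag(256, 625, 1296)·P⁻¹ = [[625, 0, 0], [738, 256, 2080], [0, 0, 1296]].
The requested entry is 256.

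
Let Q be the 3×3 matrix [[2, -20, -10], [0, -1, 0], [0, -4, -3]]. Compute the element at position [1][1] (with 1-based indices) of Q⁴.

Characteristic polynomial: λ^3 + 2λ^2 - 5λ - 6 = (λ - 2)(λ + 1)(λ + 3), so the eigenvalues are -3, -1, 2.
λ=2: eigenvector (1, 0, 0).
λ=-1: eigenvector (0, 1, -2).
λ=-3: eigenvector (2, 0, 1).
P = [[1, 0, 2], [0, 1, 0], [0, -2, 1]], D = diag(2, -1, -3), P⁻¹ = [[1, -4, -2], [0, 1, 0], [0, 2, 1]].
Q⁴ = P·diag(16, 1, 81)·P⁻¹ = [[16, 260, 130], [0, 1, 0], [0, 160, 81]].
The requested entry is 16.

16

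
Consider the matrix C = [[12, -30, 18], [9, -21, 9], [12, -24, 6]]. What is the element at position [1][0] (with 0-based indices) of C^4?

Characteristic polynomial: s^3 + 3s^2 - 36s - 108 = (s - 6)(s + 3)(s + 6), so the eigenvalues are -6, -3, 6.
s=-6: eigenvector (1, 0, -1).
s=6: eigenvector (2, 1, 1).
s=-3: eigenvector (2, 1, 0).
P = [[1, 2, 2], [0, 1, 1], [-1, 1, 0]], D = diag(-6, 6, -3), P⁻¹ = [[1, -2, 0], [1, -2, 1], [-1, 3, -1]].
C⁴ = P·diag(1296, 1296, 81)·P⁻¹ = [[3726, -7290, 2430], [1215, -2349, 1215], [0, 0, 1296]].
The requested entry is 1215.

1215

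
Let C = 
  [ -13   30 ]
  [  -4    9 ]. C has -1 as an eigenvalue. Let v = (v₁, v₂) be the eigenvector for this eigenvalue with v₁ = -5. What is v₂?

-2

C + 1I = [[-12, 30], [-4, 10]].
Solving (C + 1I)v = 0 gives the eigenspace spanned by (-5, -2).
With v₁ = -5, v = (-5, -2), so v₂ = -2.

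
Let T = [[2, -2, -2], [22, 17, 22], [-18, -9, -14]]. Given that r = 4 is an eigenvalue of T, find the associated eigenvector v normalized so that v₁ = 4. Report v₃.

-4

T − 4I = [[-2, -2, -2], [22, 13, 22], [-18, -9, -18]].
Solving (T − 4I)v = 0 gives the eigenspace spanned by (4, 0, -4).
With v₁ = 4, v = (4, 0, -4), so v₃ = -4.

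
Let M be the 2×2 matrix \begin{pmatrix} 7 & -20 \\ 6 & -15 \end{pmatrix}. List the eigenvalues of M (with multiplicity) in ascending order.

Characteristic polynomial: p(λ) = λ^2 + 8λ + 15 = (λ + 3)(λ + 5).
Roots (with multiplicity): -5, -3.

-5, -3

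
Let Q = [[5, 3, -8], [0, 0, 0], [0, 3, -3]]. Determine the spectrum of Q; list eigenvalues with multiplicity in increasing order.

Characteristic polynomial: p(λ) = λ^3 - 2λ^2 - 15λ = λ(λ - 5)(λ + 3).
Roots (with multiplicity): -3, 0, 5.

-3, 0, 5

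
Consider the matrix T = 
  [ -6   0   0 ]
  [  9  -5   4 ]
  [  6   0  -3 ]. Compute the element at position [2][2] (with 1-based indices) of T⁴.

Characteristic polynomial: r^3 + 14r^2 + 63r + 90 = (r + 3)(r + 5)(r + 6), so the eigenvalues are -6, -5, -3.
r=-6: eigenvector (1, -1, -2).
r=-5: eigenvector (0, 1, 0).
r=-3: eigenvector (0, 2, 1).
P = [[1, 0, 0], [-1, 1, 2], [-2, 0, 1]], D = diag(-6, -5, -3), P⁻¹ = [[1, 0, 0], [-3, 1, -2], [2, 0, 1]].
T⁴ = P·diag(1296, 625, 81)·P⁻¹ = [[1296, 0, 0], [-2847, 625, -1088], [-2430, 0, 81]].
The requested entry is 625.

625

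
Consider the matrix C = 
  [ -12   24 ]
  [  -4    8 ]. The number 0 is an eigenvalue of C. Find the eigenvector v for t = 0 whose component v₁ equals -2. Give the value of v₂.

-1

C = [[-12, 24], [-4, 8]].
Solving (C)v = 0 gives the eigenspace spanned by (-2, -1).
With v₁ = -2, v = (-2, -1), so v₂ = -1.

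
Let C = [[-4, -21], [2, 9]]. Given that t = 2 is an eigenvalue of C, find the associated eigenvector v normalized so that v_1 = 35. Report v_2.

-10

C − 2I = [[-6, -21], [2, 7]].
Solving (C − 2I)v = 0 gives the eigenspace spanned by (35, -10).
With v_1 = 35, v = (35, -10), so v_2 = -10.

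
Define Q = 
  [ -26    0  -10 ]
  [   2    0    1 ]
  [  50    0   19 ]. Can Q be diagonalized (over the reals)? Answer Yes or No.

Characteristic polynomial: p(s) = s^3 + 7s^2 + 6s = s(s + 1)(s + 6).
All 3 eigenvalues are distinct, so Q is diagonalizable.

Yes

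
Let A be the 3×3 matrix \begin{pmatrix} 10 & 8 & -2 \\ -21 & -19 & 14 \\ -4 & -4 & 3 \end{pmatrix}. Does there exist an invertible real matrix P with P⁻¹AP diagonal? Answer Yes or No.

Characteristic polynomial: p(λ) = λ^3 + 6λ^2 - λ - 30 = (λ - 2)(λ + 3)(λ + 5).
All 3 eigenvalues are distinct, so A is diagonalizable.

Yes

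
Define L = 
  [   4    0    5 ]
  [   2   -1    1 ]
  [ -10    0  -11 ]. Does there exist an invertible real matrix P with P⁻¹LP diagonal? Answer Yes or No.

No

Characteristic polynomial: p(s) = s^3 + 8s^2 + 13s + 6 = (s + 1)^2(s + 6).
s = -1 has algebraic multiplicity 2; rank(L + 1I) = 2, so geometric multiplicity = 1.
Geometric multiplicity < algebraic multiplicity, so L is not diagonalizable.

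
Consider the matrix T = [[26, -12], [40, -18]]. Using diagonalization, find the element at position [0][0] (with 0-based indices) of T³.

Characteristic polynomial: λ^2 - 8λ + 12 = (λ - 6)(λ - 2), so the eigenvalues are 2, 6.
λ=2: eigenvector (1, 2).
λ=6: eigenvector (-3, -5).
P = [[1, -3], [2, -5]], D = diag(2, 6), P⁻¹ = [[-5, 3], [-2, 1]].
T³ = P·diag(8, 216)·P⁻¹ = [[1256, -624], [2080, -1032]].
The requested entry is 1256.

1256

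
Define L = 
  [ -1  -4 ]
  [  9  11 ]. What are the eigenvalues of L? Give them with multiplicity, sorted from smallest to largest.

Characteristic polynomial: p(μ) = μ^2 - 10μ + 25 = (μ - 5)^2.
Roots (with multiplicity): 5, 5.

5, 5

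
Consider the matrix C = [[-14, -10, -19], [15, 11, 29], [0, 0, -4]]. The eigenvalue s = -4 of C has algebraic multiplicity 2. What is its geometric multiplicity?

C + 4I = [[-10, -10, -19], [15, 15, 29], [0, 0, 0]].
This matrix has rank 2, so its null space has dimension 3 − 2 = 1.

1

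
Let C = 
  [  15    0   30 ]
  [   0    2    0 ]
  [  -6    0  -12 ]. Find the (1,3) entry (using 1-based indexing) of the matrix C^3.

270

Characteristic polynomial: μ^3 - 5μ^2 + 6μ = μ(μ - 3)(μ - 2), so the eigenvalues are 0, 2, 3.
μ=0: eigenvector (2, 0, -1).
μ=2: eigenvector (0, 1, 0).
μ=3: eigenvector (5, 0, -2).
P = [[2, 0, 5], [0, 1, 0], [-1, 0, -2]], D = diag(0, 2, 3), P⁻¹ = [[-2, 0, -5], [0, 1, 0], [1, 0, 2]].
C³ = P·diag(0, 8, 27)·P⁻¹ = [[135, 0, 270], [0, 8, 0], [-54, 0, -108]].
The requested entry is 270.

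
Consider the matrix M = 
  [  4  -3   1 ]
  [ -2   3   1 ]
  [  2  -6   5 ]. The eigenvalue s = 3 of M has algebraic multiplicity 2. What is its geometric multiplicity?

1

M − 3I = [[1, -3, 1], [-2, 0, 1], [2, -6, 2]].
This matrix has rank 2, so its null space has dimension 3 − 2 = 1.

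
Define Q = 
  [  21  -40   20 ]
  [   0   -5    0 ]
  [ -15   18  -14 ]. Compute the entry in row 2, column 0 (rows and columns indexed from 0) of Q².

-105

Characteristic polynomial: λ^3 - 2λ^2 - 29λ + 30 = (λ - 6)(λ - 1)(λ + 5), so the eigenvalues are -5, 1, 6.
λ=1: eigenvector (1, 0, -1).
λ=-5: eigenvector (0, 1, 2).
λ=6: eigenvector (4, 0, -3).
P = [[1, 0, 4], [0, 1, 0], [-1, 2, -3]], D = diag(1, -5, 6), P⁻¹ = [[-3, 8, -4], [0, 1, 0], [1, -2, 1]].
Q² = P·diag(1, 25, 36)·P⁻¹ = [[141, -280, 140], [0, 25, 0], [-105, 258, -104]].
The requested entry is -105.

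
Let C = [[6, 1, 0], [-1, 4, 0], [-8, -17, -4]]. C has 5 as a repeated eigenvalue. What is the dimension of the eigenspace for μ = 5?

1

C − 5I = [[1, 1, 0], [-1, -1, 0], [-8, -17, -9]].
This matrix has rank 2, so its null space has dimension 3 − 2 = 1.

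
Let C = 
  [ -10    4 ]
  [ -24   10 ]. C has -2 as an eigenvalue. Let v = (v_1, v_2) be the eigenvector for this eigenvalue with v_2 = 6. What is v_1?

3

C + 2I = [[-8, 4], [-24, 12]].
Solving (C + 2I)v = 0 gives the eigenspace spanned by (3, 6).
With v_2 = 6, v = (3, 6), so v_1 = 3.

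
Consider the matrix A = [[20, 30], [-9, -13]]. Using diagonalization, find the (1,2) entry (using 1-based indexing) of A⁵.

30930

Characteristic polynomial: μ^2 - 7μ + 10 = (μ - 5)(μ - 2), so the eigenvalues are 2, 5.
μ=2: eigenvector (-5, 3).
μ=5: eigenvector (-2, 1).
P = [[-5, -2], [3, 1]], D = diag(2, 5), P⁻¹ = [[1, 2], [-3, -5]].
A⁵ = P·diag(32, 3125)·P⁻¹ = [[18590, 30930], [-9279, -15433]].
The requested entry is 30930.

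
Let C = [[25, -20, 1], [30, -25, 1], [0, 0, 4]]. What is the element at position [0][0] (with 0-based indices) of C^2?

25

Characteristic polynomial: t^3 - 4t^2 - 25t + 100 = (t - 5)(t - 4)(t + 5), so the eigenvalues are -5, 4, 5.
t=5: eigenvector (1, 1, 0).
t=4: eigenvector (-1, -1, 1).
t=-5: eigenvector (2, 3, 0).
P = [[1, -1, 2], [1, -1, 3], [0, 1, 0]], D = diag(5, 4, -5), P⁻¹ = [[3, -2, 1], [0, 0, 1], [-1, 1, 0]].
C² = P·diag(25, 16, 25)·P⁻¹ = [[25, 0, 9], [0, 25, 9], [0, 0, 16]].
The requested entry is 25.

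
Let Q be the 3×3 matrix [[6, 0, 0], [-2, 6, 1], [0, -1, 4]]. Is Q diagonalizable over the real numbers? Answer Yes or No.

No

Characteristic polynomial: p(r) = r^3 - 16r^2 + 85r - 150 = (r - 6)(r - 5)^2.
r = 5 has algebraic multiplicity 2; rank(Q − 5I) = 2, so geometric multiplicity = 1.
Geometric multiplicity < algebraic multiplicity, so Q is not diagonalizable.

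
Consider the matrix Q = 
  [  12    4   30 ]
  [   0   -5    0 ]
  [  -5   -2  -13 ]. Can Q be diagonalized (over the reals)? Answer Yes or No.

Yes

Characteristic polynomial: p(r) = r^3 + 6r^2 - r - 30 = (r - 2)(r + 3)(r + 5).
All 3 eigenvalues are distinct, so Q is diagonalizable.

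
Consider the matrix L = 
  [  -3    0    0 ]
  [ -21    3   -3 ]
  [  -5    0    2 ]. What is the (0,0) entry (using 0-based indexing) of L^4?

Characteristic polynomial: λ^3 - 2λ^2 - 9λ + 18 = (λ - 3)(λ - 2)(λ + 3), so the eigenvalues are -3, 2, 3.
λ=3: eigenvector (0, 1, 0).
λ=-3: eigenvector (1, 4, 1).
λ=2: eigenvector (0, 3, 1).
P = [[0, 1, 0], [1, 4, 3], [0, 1, 1]], D = diag(3, -3, 2), P⁻¹ = [[-1, 1, -3], [1, 0, 0], [-1, 0, 1]].
L⁴ = P·diag(81, 81, 16)·P⁻¹ = [[81, 0, 0], [195, 81, -195], [65, 0, 16]].
The requested entry is 81.

81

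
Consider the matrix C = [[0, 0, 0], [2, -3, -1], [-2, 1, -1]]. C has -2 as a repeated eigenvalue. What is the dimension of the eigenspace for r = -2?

1

C + 2I = [[2, 0, 0], [2, -1, -1], [-2, 1, 1]].
This matrix has rank 2, so its null space has dimension 3 − 2 = 1.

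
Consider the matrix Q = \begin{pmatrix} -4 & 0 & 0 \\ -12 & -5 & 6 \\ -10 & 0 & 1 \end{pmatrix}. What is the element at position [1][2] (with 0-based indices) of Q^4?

Characteristic polynomial: λ^3 + 8λ^2 + 11λ - 20 = (λ - 1)(λ + 4)(λ + 5), so the eigenvalues are -5, -4, 1.
λ=-4: eigenvector (1, 0, 2).
λ=-5: eigenvector (0, 1, 0).
λ=1: eigenvector (0, 1, 1).
P = [[1, 0, 0], [0, 1, 1], [2, 0, 1]], D = diag(-4, -5, 1), P⁻¹ = [[1, 0, 0], [2, 1, -1], [-2, 0, 1]].
Q⁴ = P·diag(256, 625, 1)·P⁻¹ = [[256, 0, 0], [1248, 625, -624], [510, 0, 1]].
The requested entry is -624.

-624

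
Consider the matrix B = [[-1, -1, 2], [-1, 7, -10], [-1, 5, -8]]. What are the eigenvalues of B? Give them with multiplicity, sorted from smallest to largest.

-2, -2, 2

Characteristic polynomial: p(s) = s^3 + 2s^2 - 4s - 8 = (s - 2)(s + 2)^2.
Roots (with multiplicity): -2, -2, 2.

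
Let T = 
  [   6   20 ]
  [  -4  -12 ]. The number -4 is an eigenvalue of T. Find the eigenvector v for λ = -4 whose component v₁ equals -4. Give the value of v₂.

2

T + 4I = [[10, 20], [-4, -8]].
Solving (T + 4I)v = 0 gives the eigenspace spanned by (-4, 2).
With v₁ = -4, v = (-4, 2), so v₂ = 2.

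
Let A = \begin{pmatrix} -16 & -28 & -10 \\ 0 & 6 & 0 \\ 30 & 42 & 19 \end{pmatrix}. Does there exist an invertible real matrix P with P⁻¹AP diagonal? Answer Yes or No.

Characteristic polynomial: p(r) = r^3 - 9r^2 + 14r + 24 = (r - 6)(r - 4)(r + 1).
All 3 eigenvalues are distinct, so A is diagonalizable.

Yes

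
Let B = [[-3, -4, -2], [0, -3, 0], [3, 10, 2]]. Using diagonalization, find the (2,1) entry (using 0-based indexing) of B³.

58

Characteristic polynomial: μ^3 + 4μ^2 + 3μ = μ(μ + 1)(μ + 3), so the eigenvalues are -3, -1, 0.
μ=-1: eigenvector (1, 0, -1).
μ=-3: eigenvector (0, 1, -2).
μ=0: eigenvector (-2, 0, 3).
P = [[1, 0, -2], [0, 1, 0], [-1, -2, 3]], D = diag(-1, -3, 0), P⁻¹ = [[3, 4, 2], [0, 1, 0], [1, 2, 1]].
B³ = P·diag(-1, -27, 0)·P⁻¹ = [[-3, -4, -2], [0, -27, 0], [3, 58, 2]].
The requested entry is 58.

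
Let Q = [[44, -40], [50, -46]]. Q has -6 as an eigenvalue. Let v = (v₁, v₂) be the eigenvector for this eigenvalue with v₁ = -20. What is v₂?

Q + 6I = [[50, -40], [50, -40]].
Solving (Q + 6I)v = 0 gives the eigenspace spanned by (-20, -25).
With v₁ = -20, v = (-20, -25), so v₂ = -25.

-25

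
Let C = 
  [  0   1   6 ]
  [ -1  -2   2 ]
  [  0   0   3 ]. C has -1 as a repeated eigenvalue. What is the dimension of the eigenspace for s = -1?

1

C + 1I = [[1, 1, 6], [-1, -1, 2], [0, 0, 4]].
This matrix has rank 2, so its null space has dimension 3 − 2 = 1.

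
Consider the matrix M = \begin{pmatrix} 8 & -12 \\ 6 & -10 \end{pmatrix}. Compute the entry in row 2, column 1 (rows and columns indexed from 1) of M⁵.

1056

Characteristic polynomial: t^2 + 2t - 8 = (t - 2)(t + 4), so the eigenvalues are -4, 2.
t=-4: eigenvector (1, 1).
t=2: eigenvector (2, 1).
P = [[1, 2], [1, 1]], D = diag(-4, 2), P⁻¹ = [[-1, 2], [1, -1]].
M⁵ = P·diag(-1024, 32)·P⁻¹ = [[1088, -2112], [1056, -2080]].
The requested entry is 1056.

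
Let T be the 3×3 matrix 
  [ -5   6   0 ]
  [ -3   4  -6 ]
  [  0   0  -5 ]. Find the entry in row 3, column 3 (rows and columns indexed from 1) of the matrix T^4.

625

Characteristic polynomial: λ^3 + 6λ^2 + 3λ - 10 = (λ - 1)(λ + 2)(λ + 5), so the eigenvalues are -5, -2, 1.
λ=1: eigenvector (-1, -1, 0).
λ=-2: eigenvector (2, 1, 0).
λ=-5: eigenvector (-2, 0, 1).
P = [[-1, 2, -2], [-1, 1, 0], [0, 0, 1]], D = diag(1, -2, -5), P⁻¹ = [[1, -2, 2], [1, -1, 2], [0, 0, 1]].
T⁴ = P·diag(1, 16, 625)·P⁻¹ = [[31, -30, -1188], [15, -14, 30], [0, 0, 625]].
The requested entry is 625.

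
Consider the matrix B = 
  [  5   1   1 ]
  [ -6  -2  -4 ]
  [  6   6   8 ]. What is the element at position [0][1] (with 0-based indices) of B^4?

369

Characteristic polynomial: μ^3 - 11μ^2 + 38μ - 40 = (μ - 5)(μ - 4)(μ - 2), so the eigenvalues are 2, 4, 5.
μ=5: eigenvector (1, -2, 2).
μ=4: eigenvector (-1, 1, 0).
μ=2: eigenvector (0, -1, 1).
P = [[1, -1, 0], [-2, 1, -1], [2, 0, 1]], D = diag(5, 4, 2), P⁻¹ = [[1, 1, 1], [0, 1, 1], [-2, -2, -1]].
B⁴ = P·diag(625, 256, 16)·P⁻¹ = [[625, 369, 369], [-1218, -962, -978], [1218, 1218, 1234]].
The requested entry is 369.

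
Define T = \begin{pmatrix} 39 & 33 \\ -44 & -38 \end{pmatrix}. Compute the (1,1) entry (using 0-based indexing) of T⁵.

Characteristic polynomial: r^2 - r - 30 = (r - 6)(r + 5), so the eigenvalues are -5, 6.
r=6: eigenvector (1, -1).
r=-5: eigenvector (-3, 4).
P = [[1, -3], [-1, 4]], D = diag(6, -5), P⁻¹ = [[4, 3], [1, 1]].
T⁵ = P·diag(7776, -3125)·P⁻¹ = [[40479, 32703], [-43604, -35828]].
The requested entry is -35828.

-35828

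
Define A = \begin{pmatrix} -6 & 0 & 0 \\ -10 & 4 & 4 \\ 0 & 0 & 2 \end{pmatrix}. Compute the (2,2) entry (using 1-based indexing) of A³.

64

Characteristic polynomial: r^3 - 28r + 48 = (r - 4)(r - 2)(r + 6), so the eigenvalues are -6, 2, 4.
r=-6: eigenvector (1, 1, 0).
r=2: eigenvector (0, -2, 1).
r=4: eigenvector (0, 1, 0).
P = [[1, 0, 0], [1, -2, 1], [0, 1, 0]], D = diag(-6, 2, 4), P⁻¹ = [[1, 0, 0], [0, 0, 1], [-1, 1, 2]].
A³ = P·diag(-216, 8, 64)·P⁻¹ = [[-216, 0, 0], [-280, 64, 112], [0, 0, 8]].
The requested entry is 64.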